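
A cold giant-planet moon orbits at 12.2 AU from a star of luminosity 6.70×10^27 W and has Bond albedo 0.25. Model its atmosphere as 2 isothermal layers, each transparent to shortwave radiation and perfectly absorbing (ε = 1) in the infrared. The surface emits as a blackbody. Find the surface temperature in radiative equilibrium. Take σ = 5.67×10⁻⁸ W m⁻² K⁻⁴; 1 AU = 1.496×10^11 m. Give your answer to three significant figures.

200 K

Orbital distance: d = 12.2 AU = 1.825×10^12 m.
Flux at the orbit: S = L/(4πd²) = 6.70×10^27/(4π·(1.83×10^12)²) = 160.1 W m⁻².
Top-of-atmosphere balance: σT_e⁴ = S(1−α)/4 = 30.01 W m⁻² → T_e = 151.7 K.
With N = 2 opaque layers, T_s = (N+1)^(1/4)·T_e = 3^(1/4)·151.7 = 199.6 K.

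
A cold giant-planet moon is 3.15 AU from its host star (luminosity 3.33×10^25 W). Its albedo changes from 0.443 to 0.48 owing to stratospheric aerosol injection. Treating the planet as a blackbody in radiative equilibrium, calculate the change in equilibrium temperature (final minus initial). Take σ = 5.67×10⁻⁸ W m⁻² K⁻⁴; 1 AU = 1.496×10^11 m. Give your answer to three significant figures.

Orbital distance: d = 3.15 AU = 4.712×10^11 m.
Spreading L over a sphere of radius d: S = 3.33×10^25/(4π·4.71×10^11²) = 11.93 W m⁻².
Before: T₁ = [11.93·0.557/(4σ)]^(1/4) = 73.58 K.
With α = 0.48, T₂ = 72.32 K.
Change: 72.32 − 73.58 = -1.254 K.

-1.25 K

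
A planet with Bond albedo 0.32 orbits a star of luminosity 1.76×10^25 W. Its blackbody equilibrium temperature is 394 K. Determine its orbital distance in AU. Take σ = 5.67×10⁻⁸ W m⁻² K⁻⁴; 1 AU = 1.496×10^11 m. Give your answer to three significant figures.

0.0882 AU

The flux needed for this T is 4σT⁴/(1−0.32) = 8037 W m⁻².
From L = 4πd²S, d = √(1.76×10^25/(4π·8037)) = 1.320×10^10 m = 0.08824 AU.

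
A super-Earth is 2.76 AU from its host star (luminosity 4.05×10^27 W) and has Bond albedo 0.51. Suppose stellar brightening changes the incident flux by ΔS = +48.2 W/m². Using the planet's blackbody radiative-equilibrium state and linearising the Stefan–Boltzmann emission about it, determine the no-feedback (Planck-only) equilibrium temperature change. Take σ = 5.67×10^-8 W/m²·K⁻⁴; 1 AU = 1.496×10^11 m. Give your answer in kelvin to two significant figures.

d = 2.76 × 1.496×10^11 m = 4.129×10^11 m.
Flux at the orbit: S = L/(4πd²) = 4.05×10^27/(4π·(4.13×10^11)²) = 1890 W/m².
The baseline emission temperature is T_e = 252.8 K.
ΔF = Δ[S(1−α)]/4 = (1−0.51)·+48.2/4 = 5.905 W/m².
The Planck feedback parameter is 4σT_e³ = 3.664 W/m²/K.
ΔT₀ = ΔF/λ_P = 5.905/3.664 = 1.61 K.

1.6 kelvin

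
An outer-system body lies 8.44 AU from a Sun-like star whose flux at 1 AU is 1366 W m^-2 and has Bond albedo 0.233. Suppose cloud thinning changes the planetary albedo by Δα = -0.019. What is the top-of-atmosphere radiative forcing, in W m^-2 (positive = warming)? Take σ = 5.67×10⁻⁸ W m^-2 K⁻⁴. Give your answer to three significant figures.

By the inverse-square law, S = 1366/8.44² = 19.18 W m^-2.
The change in absorbed flux is Δ[S(1−α)/4] = −SΔα/4 = 0.09109 W m^-2.

0.0911 W m^-2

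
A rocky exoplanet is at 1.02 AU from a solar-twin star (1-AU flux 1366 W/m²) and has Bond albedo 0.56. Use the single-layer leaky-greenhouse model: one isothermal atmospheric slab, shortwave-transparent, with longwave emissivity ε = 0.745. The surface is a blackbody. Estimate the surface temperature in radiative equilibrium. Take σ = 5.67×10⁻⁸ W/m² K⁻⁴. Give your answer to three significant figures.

252 kelvin

Flux at the orbit: S = 1366/(1.02)² = 1313 W/m².
At the top of the atmosphere, σT_e⁴ = S(1−α)/4 = 144.4 W/m², giving T_e = 224.7 K.
The surface balance (absorbed SW + ε·downward IR = σT_s⁴) with T_a⁴ = T_s⁴/2 reduces to T_s = T_e·[2/(2−ε)]^¼ = 252.4 K.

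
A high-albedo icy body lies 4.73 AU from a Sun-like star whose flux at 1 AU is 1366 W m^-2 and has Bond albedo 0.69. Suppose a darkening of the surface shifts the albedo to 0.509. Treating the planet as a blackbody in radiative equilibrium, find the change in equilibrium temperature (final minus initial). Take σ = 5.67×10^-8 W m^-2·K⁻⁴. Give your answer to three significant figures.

11.6 K

Flux at the orbit: S = 1366/(4.73)² = 61.06 W m^-2.
With α = 0.69, T₁ = 95.58 K.
Final:   T₂ = [S(1−0.509)/(4σ)]^(1/4) = 107.2 K.
Change: 107.2 − 95.58 = 11.65 K.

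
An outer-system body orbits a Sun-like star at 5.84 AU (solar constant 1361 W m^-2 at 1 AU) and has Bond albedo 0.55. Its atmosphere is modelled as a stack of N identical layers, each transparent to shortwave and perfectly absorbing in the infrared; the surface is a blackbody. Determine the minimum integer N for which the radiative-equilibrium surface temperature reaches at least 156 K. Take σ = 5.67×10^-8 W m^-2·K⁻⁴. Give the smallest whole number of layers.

Irradiance scales as 1/d², so S = 1361 W m^-2 × (1/5.84)² = 39.91 W m^-2.
Top-of-atmosphere balance: σT_e⁴ = S(1−α)/4 = 4.489 W m^-2 → T_e = 94.33 K.
T_s = (N+1)^(1/4)·T_e ≥ 156 K requires N+1 ≥ (T_s/T_e)⁴ = (156/94.33)⁴ = 7.480.
The minimum whole number is N = 7.

7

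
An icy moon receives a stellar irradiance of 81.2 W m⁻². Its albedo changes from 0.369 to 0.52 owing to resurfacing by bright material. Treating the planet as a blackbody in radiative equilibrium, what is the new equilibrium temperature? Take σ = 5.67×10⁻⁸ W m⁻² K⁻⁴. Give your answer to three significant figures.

With the new albedo, S(1−α₂)/4 = 9.744 W m⁻², so T₂ = 114.5 K.

114 K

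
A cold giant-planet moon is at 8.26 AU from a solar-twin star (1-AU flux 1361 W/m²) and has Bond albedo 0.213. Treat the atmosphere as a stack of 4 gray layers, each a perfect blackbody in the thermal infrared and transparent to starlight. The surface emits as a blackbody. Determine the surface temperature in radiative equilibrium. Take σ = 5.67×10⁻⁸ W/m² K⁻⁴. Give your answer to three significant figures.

136 K

By the inverse-square law, S = 1361/8.26² = 19.95 W/m².
OLR = S(1−α)/4 = 3.925 W/m²; the top layer radiates at T_e = 91.21 K.
With N = 4 opaque layers, T_s = (N+1)^(1/4)·T_e = 5^(1/4)·91.21 = 136.4 K.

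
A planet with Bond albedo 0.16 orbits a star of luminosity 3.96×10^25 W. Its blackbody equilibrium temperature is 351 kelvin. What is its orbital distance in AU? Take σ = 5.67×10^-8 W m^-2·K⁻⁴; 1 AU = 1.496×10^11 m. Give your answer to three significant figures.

0.185 AU

Energy balance gives S = 4σT⁴/(1−α) = 4098 W m^-2.
From L = 4πd²S, d = √(3.96×10^25/(4π·4098)) = 2.773×10^10 m = 0.1854 AU.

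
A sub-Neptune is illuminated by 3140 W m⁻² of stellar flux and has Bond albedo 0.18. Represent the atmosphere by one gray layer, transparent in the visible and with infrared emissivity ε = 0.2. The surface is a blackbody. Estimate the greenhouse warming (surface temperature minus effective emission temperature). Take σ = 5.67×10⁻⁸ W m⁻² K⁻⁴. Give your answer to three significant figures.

Effective emission temperature (TOA balance): σT_e⁴ = S(1−α)/4 = 643.7 W m⁻² → T_e = 326.4 K.
For a single slab of emissivity ε, T_s⁴ = 2T_e⁴/(2−ε); thus T_s = 326.4·(1.111)^(1/4) = 335.1 K.
T_s − T_e = 335.1 − 326.4 = 8.712 K.

8.71 K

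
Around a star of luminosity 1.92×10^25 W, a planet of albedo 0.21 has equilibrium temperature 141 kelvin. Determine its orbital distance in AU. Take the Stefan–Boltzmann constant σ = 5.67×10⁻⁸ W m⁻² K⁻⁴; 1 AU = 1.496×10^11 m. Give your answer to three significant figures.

0.776 AU

Energy balance gives S = 4σT⁴/(1−α) = 113.5 W m⁻².
Then d = [L/(4πS)]^(1/2) = 1.160×10^11 m, i.e. 0.7757 AU.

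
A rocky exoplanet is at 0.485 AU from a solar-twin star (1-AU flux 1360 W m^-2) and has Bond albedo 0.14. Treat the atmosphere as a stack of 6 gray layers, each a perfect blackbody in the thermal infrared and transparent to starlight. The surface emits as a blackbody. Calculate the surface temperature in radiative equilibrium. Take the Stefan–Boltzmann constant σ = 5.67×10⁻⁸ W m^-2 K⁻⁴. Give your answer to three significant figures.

Irradiance scales as 1/d², so S = 1360 W m^-2 × (1/0.485)² = 5782 W m^-2.
Top-of-atmosphere balance: σT_e⁴ = S(1−α)/4 = 1243 W m^-2 → T_e = 384.8 K.
With N = 6 opaque layers, T_s = (N+1)^(1/4)·T_e = 7^(1/4)·384.8 = 625.9 K.

626 kelvin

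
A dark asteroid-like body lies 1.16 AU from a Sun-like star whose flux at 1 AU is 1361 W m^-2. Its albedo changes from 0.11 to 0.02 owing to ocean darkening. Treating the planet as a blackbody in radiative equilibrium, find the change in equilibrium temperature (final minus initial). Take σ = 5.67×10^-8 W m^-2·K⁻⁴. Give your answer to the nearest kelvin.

Irradiance scales as 1/d², so S = 1361 W m^-2 × (1/1.16)² = 1011 W m^-2.
Before: T₁ = [1011·0.89/(4σ)]^(1/4) = 251.0 K.
After:  T₂ = [1011·0.98/(4σ)]^(1/4) = 257.1 K.
ΔT = T₂ − T₁ = 6.118 K.

6 K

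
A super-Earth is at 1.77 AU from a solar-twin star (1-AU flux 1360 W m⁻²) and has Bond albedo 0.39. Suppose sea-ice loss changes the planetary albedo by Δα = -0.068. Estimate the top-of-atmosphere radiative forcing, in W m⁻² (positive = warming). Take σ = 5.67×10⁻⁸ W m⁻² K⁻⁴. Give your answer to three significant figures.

7.38 W m⁻²

By the inverse-square law, S = 1360/1.77² = 434.1 W m⁻².
The change in absorbed flux is Δ[S(1−α)/4] = −SΔα/4 = 7.380 W m⁻².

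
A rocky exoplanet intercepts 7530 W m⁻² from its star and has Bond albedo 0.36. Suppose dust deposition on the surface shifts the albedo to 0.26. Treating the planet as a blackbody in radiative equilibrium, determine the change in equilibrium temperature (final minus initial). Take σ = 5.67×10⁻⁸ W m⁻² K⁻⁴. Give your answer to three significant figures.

14.1 kelvin

Initial: T₁ = [S(1−0.36)/(4σ)]^(1/4) = 381.8 K.
Final:   T₂ = [S(1−0.26)/(4σ)]^(1/4) = 395.9 K.
ΔT = T₂ − T₁ = 14.11 K.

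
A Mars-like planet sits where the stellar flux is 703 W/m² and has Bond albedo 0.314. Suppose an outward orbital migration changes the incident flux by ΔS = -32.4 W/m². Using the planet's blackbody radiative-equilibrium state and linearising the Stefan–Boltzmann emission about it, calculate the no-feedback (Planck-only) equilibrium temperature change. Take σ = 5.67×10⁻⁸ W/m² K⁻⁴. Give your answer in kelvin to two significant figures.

Reference equilibrium: T_e = [S(1−α)/(4σ)]^(1/4) = 214.7 K.
Only a fraction (1−α) is absorbed and it's spread over 4πR², so ΔF = (1−α)ΔS/4 = -5.557 W/m².
The Planck feedback parameter is 4σT_e³ = 2.246 W/m²/K.
Hence the no-feedback warming is ΔF/(4σT_e³) = -2.47 K.

-2.5 K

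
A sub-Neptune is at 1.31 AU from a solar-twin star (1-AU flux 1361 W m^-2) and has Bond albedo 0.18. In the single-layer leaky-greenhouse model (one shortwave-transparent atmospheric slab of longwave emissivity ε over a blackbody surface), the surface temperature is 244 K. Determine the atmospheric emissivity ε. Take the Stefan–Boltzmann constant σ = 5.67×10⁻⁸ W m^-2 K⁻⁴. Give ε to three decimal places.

0.382

Irradiance scales as 1/d², so S = 1361 W m^-2 × (1/1.31)² = 793.1 W m^-2.
TOA balance gives T_e = 231.4 K.
Since (2−ε)/2 = (T_e/T_s)⁴ = 0.8090, ε = 0.3821.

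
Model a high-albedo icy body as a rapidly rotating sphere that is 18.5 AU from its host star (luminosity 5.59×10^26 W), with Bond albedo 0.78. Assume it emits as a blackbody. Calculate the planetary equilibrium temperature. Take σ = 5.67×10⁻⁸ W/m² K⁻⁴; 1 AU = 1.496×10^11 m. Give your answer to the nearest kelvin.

49 K

Orbital distance: d = 18.5 AU = 2.768×10^12 m.
Spreading L over a sphere of radius d: S = 5.59×10^26/(4π·2.77×10^12²) = 5.808 W/m².
Absorbed flux (global mean): S(1−α)/4 = 5.808·0.22/4 = 0.3194 W/m².
Balancing against σT⁴: T = (0.3194/5.67×10⁻⁸)^(1/4) = 48.72 K.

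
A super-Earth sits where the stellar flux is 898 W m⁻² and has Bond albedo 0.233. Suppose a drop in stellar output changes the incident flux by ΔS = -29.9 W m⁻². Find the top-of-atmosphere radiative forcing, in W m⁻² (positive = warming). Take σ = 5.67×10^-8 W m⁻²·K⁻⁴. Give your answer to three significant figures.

ΔF = Δ[S(1−α)]/4 = (1−0.233)·-29.9/4 = -5.733 W m⁻².

-5.73 W m⁻²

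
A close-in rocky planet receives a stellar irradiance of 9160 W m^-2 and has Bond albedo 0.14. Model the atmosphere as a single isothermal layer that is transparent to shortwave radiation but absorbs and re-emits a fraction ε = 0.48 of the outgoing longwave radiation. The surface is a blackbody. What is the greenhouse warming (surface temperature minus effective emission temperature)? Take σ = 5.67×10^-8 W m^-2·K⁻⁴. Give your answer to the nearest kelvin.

The planet radiates to space at T_e = [S(1−α)/(4σ)]^(1/4) = 431.7 K.
Surface balance with a leaky layer gives σT_s⁴ = σT_e⁴·2/(2−ε), so T_s = T_e·[2/(2−0.48)]^(1/4) = 462.4 K.
The atmosphere warms the surface by 30.66 K.

31 kelvin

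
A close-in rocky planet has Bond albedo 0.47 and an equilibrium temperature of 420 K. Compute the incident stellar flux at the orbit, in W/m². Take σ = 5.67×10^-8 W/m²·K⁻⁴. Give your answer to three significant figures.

From S(1−α)/4 = σT⁴: S = 4σT⁴/(1−α).
The emitted flux is σT⁴ = 1764 W/m².
S = 4·1764/0.53 = 13320 W/m².

13300 W/m²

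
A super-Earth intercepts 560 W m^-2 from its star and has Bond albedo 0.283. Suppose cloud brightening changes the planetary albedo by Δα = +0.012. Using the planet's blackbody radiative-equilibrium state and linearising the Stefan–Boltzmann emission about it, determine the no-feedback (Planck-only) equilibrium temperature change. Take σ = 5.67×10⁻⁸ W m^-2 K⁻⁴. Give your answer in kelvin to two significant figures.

The baseline emission temperature is T_e = 205.1 K.
The change in absorbed flux is Δ[S(1−α)/4] = −SΔα/4 = -1.680 W m^-2.
The Planck feedback parameter is 4σT_e³ = 1.957 W m^-2/K.
So ΔT₀ = -1.680/1.957 = -0.858 K.

-0.86 K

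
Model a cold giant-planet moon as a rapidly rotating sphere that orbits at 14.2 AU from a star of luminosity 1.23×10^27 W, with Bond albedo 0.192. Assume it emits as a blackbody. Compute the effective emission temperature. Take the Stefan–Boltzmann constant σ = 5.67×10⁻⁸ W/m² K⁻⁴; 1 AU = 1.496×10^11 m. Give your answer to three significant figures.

93.8 K

Orbital distance: d = 14.2 AU = 2.124×10^12 m.
S = L/(4πd²) = 21.69 W/m².
Averaging over the sphere, the absorbed flux is S(1−α)/4 = 4.381 W/m².
In equilibrium σT⁴ equals this, so T = 93.76 K.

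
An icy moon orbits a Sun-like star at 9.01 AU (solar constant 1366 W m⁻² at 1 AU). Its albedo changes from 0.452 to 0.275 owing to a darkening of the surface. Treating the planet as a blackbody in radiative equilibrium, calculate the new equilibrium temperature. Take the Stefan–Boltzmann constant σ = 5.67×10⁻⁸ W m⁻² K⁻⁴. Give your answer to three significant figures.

85.6 kelvin

Flux at the orbit: S = 1366/(9.01)² = 16.83 W m⁻².
T₂ = [S(1−α₂)/(4σ)]^(1/4) = [16.83·0.725/(4σ)]^(1/4) = 85.64 K.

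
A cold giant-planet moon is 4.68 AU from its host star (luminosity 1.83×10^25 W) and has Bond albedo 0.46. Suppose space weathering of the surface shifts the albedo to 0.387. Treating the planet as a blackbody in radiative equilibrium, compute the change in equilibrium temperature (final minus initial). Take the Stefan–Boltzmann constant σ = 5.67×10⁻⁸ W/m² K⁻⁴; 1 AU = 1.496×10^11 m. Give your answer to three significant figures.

1.66 K

d = 4.68 × 1.496×10^11 m = 7.001×10^11 m.
Flux at the orbit: S = L/(4πd²) = 1.83×10^25/(4π·(7.00×10^11)²) = 2.971 W/m².
With α = 0.46, T₁ = 51.57 K.
Final:   T₂ = [S(1−0.387)/(4σ)]^(1/4) = 53.23 K.
Change: 53.23 − 51.57 = 1.661 K.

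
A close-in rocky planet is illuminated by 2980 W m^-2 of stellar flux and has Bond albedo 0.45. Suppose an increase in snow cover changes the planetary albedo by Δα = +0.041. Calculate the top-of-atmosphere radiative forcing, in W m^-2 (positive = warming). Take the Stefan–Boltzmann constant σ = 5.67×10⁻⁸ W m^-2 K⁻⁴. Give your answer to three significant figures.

The change in absorbed flux is Δ[S(1−α)/4] = −SΔα/4 = -30.55 W m^-2.

-30.5 W m^-2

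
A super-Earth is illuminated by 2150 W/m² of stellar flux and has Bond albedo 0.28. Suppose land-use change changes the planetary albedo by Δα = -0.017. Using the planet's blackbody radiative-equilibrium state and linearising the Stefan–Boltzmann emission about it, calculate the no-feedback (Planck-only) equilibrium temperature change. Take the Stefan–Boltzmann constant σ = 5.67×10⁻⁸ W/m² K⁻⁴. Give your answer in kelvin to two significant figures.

The baseline emission temperature is T_e = 287.4 K.
The change in absorbed flux is Δ[S(1−α)/4] = −SΔα/4 = 9.138 W/m².
Planck response: λ_P = 4σT_e³ = 4·5.67×10⁻⁸·(287.4)³ = 5.386 W/m²/K.
ΔT₀ = ΔF/λ_P = 9.138/5.386 = 1.70 K.

1.7 K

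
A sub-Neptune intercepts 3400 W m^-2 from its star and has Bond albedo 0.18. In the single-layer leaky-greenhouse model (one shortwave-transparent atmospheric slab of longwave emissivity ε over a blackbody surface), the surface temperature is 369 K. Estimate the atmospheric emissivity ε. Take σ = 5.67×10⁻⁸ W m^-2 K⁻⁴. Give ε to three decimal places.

0.674

Effective temperature: T_e = [S(1−α)/(4σ)]^(1/4) = 333.0 K.
T_s⁴ = T_e⁴·2/(2−ε) → ε = 2 − 2(T_e/T_s)⁴ = 2 − 2·(333.0/369)⁴ = 0.6739.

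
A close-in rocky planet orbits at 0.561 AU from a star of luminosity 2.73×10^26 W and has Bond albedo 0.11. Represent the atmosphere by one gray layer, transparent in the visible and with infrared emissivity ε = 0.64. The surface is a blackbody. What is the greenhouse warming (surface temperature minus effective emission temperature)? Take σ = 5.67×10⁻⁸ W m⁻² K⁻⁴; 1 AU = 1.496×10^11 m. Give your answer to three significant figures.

d = 0.561 × 1.496×10^11 m = 8.393×10^10 m.
S = L/(4πd²) = 3084 W m⁻².
At the top of the atmosphere, σT_e⁴ = S(1−α)/4 = 686.3 W m⁻², giving T_e = 331.7 K.
For a single slab of emissivity ε, T_s⁴ = 2T_e⁴/(2−ε); thus T_s = 331.7·(1.471)^(1/4) = 365.3 K.
The atmosphere warms the surface by 33.57 K.

33.6 kelvin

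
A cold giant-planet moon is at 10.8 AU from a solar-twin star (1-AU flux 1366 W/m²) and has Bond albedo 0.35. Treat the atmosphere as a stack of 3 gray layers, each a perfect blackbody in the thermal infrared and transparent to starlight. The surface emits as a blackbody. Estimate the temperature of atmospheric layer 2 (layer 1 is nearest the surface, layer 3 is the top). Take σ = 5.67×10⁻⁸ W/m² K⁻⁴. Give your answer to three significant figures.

90.5 kelvin

By the inverse-square law, S = 1366/10.8² = 11.71 W/m².
Top-of-atmosphere balance: σT_e⁴ = S(1−α)/4 = 1.903 W/m² → T_e = 76.11 K.
In the N-layer model, layer k (counted from the surface) has T_k = (N+1−k)^(1/4)·T_e.
T_2 = (2)^(1/4)·76.11 = 90.52 K.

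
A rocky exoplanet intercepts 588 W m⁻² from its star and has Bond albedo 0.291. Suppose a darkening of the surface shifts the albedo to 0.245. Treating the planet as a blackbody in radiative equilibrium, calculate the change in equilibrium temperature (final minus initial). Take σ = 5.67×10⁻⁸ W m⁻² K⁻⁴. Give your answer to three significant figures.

With α = 0.291, T₁ = 207.1 K.
Final:   T₂ = [S(1−0.245)/(4σ)]^(1/4) = 210.3 K.
Change: 210.3 − 207.1 = 3.280 K.

3.28 K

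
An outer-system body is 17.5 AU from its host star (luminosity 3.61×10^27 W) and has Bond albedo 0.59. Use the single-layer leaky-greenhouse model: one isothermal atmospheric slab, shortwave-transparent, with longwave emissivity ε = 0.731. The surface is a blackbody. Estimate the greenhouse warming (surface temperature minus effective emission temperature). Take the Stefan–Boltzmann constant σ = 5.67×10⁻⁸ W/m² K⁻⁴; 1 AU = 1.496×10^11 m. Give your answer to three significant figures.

Orbital distance: d = 17.5 AU = 2.618×10^12 m.
Spreading L over a sphere of radius d: S = 3.61×10^27/(4π·2.62×10^12²) = 41.91 W/m².
The planet radiates to space at T_e = [S(1−α)/(4σ)]^(1/4) = 93.30 K.
For a single slab of emissivity ε, T_s⁴ = 2T_e⁴/(2−ε); thus T_s = 93.30·(1.576)^(1/4) = 104.5 K.
T_s − T_e = 104.5 − 93.30 = 11.24 K.

11.2 K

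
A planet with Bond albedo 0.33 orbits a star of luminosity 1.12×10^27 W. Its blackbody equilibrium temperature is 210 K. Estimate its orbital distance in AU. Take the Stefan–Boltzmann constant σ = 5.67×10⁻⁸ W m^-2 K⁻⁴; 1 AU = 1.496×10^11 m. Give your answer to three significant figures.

2.46 AU

The flux needed for this T is 4σT⁴/(1−0.33) = 658.3 W m^-2.
From L = 4πd²S, d = √(1.12×10^27/(4π·658.3)) = 3.679×10^11 m = 2.460 AU.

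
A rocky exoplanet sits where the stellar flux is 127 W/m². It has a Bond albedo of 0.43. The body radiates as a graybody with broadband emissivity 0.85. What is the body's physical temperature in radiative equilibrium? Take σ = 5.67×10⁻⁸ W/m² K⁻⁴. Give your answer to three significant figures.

Averaging over the sphere, the absorbed flux is S(1−α)/4 = 18.10 W/m².
Equating to εσT⁴ with ε = 0.85: T = (18.10/0.85σ)^(1/4) = 139.2 K.

139 K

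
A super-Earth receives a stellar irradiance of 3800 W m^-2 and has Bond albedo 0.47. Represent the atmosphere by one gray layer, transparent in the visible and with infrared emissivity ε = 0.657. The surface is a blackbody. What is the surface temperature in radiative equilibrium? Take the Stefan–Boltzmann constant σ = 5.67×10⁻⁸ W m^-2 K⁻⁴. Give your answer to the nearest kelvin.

Effective emission temperature (TOA balance): σT_e⁴ = S(1−α)/4 = 503.5 W m^-2 → T_e = 307.0 K.
For a single slab of emissivity ε, T_s⁴ = 2T_e⁴/(2−ε); thus T_s = 307.0·(1.489)^(1/4) = 339.1 K.

339 kelvin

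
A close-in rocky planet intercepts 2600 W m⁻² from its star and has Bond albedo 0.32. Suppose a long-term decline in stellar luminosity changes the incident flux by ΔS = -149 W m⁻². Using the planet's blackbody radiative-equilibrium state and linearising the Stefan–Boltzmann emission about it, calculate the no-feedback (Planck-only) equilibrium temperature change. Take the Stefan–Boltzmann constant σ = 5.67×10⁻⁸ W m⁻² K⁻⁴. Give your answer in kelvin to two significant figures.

Unperturbed T_e = [2600·(1−0.32)/(4σ)]^¼ = 297.1 K.
TOA radiative forcing: ΔF = (1−α)ΔS/4 = 0.68·(-149)/4 = -25.33 W m⁻².
The Planck feedback parameter is 4σT_e³ = 5.950 W m⁻²/K.
ΔT₀ = ΔF/λ_P = -25.33/5.950 = -4.26 K.

-4.3 K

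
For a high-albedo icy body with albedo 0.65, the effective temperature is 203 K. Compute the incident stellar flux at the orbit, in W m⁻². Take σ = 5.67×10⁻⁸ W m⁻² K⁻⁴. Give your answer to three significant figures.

1100 W m⁻²

Invert the energy balance for S: S = 4σT⁴/(1−α).
The emitted flux is σT⁴ = 96.29 W m⁻².
So S = 4×96.29/(1−0.65) = 1100 W m⁻².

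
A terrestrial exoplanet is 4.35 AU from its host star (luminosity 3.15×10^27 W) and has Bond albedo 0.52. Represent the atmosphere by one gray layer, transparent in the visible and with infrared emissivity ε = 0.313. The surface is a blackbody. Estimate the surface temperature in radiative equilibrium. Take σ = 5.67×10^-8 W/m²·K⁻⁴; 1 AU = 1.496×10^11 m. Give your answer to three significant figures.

d = 4.35 × 1.496×10^11 m = 6.508×10^11 m.
Flux at the orbit: S = L/(4πd²) = 3.15×10^27/(4π·(6.51×10^11)²) = 591.9 W/m².
At the top of the atmosphere, σT_e⁴ = S(1−α)/4 = 71.03 W/m², giving T_e = 188.1 K.
Surface balance with a leaky layer gives σT_s⁴ = σT_e⁴·2/(2−ε), so T_s = T_e·[2/(2−0.313)]^(1/4) = 196.3 K.

196 kelvin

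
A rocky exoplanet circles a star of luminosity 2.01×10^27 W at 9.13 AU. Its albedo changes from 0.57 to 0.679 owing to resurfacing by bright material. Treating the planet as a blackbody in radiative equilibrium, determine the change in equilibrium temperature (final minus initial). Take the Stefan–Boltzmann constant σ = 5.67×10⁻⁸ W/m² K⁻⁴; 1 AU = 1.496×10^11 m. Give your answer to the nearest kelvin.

d = 9.13 × 1.496×10^11 m = 1.366×10^12 m.
S = L/(4πd²) = 85.74 W/m².
Initial: T₁ = [S(1−0.57)/(4σ)]^(1/4) = 112.9 K.
Final:   T₂ = [S(1−0.679)/(4σ)]^(1/4) = 105.0 K.
ΔT = T₂ − T₁ = -7.958 K.

-8 K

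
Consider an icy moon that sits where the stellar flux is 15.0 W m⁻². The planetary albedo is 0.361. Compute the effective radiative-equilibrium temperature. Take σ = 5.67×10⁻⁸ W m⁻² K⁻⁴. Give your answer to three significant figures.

80.6 kelvin

Averaging over the sphere, the absorbed flux is S(1−α)/4 = 2.396 W m⁻².
Balancing against σT⁴: T = (2.396/5.67×10⁻⁸)^(1/4) = 80.63 K.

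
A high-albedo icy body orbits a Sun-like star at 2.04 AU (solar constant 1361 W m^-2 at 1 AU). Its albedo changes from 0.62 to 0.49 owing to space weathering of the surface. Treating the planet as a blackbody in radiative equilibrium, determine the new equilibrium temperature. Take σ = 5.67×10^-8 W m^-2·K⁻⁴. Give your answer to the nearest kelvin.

165 K

Irradiance scales as 1/d², so S = 1361 W m^-2 × (1/2.04)² = 327.0 W m^-2.
T₂ = [S(1−α₂)/(4σ)]^(1/4) = [327.0·0.51/(4σ)]^(1/4) = 164.7 K.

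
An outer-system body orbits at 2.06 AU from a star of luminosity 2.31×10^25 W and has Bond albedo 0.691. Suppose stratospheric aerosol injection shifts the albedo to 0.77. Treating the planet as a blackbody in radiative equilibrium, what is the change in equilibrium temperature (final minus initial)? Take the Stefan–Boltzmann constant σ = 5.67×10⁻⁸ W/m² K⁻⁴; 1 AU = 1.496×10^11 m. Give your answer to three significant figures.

d = 2.06 × 1.496×10^11 m = 3.082×10^11 m.
S = L/(4πd²) = 19.36 W/m².
With α = 0.691, T₁ = 71.66 K.
Final:   T₂ = [S(1−0.77)/(4σ)]^(1/4) = 66.56 K.
Change: 66.56 − 71.66 = -5.099 K.

-5.10 K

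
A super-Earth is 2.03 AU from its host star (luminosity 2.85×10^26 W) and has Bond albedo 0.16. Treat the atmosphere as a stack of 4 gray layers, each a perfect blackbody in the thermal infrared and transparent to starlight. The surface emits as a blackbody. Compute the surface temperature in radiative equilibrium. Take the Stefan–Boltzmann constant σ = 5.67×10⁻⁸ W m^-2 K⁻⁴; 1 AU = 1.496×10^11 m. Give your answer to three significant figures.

260 kelvin

d = 2.03 × 1.496×10^11 m = 3.037×10^11 m.
Spreading L over a sphere of radius d: S = 2.85×10^26/(4π·3.04×10^11²) = 245.9 W m^-2.
Top-of-atmosphere balance: σT_e⁴ = S(1−α)/4 = 51.64 W m^-2 → T_e = 173.7 K.
For an N-layer opaque stack, T_s⁴ = (N+1)T_e⁴, hence T_s = (5)^(1/4)×173.7 K = 259.8 K.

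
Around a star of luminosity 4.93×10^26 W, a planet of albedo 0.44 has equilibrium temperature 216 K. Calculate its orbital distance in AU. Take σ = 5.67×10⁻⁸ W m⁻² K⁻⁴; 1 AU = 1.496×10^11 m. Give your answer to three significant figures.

1.41 AU

Energy balance gives S = 4σT⁴/(1−α) = 881.6 W m⁻².
From L = 4πd²S, d = √(4.93×10^26/(4π·881.6)) = 2.110×10^11 m = 1.410 AU.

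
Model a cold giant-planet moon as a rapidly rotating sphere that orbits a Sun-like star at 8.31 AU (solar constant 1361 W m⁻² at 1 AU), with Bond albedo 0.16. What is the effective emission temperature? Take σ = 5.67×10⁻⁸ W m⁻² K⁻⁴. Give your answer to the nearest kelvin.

92 kelvin

Irradiance scales as 1/d², so S = 1361 W m⁻² × (1/8.31)² = 19.71 W m⁻².
Absorbed flux (global mean): S(1−α)/4 = 19.71·0.84/4 = 4.139 W m⁻².
Set σT⁴ = 4.139 → T = (4.139/σ)^(1/4) = 92.43 K.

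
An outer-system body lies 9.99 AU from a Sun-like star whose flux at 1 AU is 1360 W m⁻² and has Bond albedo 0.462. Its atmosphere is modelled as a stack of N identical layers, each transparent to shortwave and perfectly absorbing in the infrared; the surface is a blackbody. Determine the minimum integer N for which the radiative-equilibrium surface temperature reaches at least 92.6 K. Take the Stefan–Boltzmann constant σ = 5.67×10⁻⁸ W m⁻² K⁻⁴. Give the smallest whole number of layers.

2

Irradiance scales as 1/d², so S = 1360 W m⁻² × (1/9.99)² = 13.63 W m⁻².
Top-of-atmosphere balance: σT_e⁴ = S(1−α)/4 = 1.833 W m⁻² → T_e = 75.40 K.
Since T_s⁴ = (N+1)T_e⁴, we need N ≥ (T_s/T_e)⁴ − 1 = 1.275.
Rounding up, N = 2.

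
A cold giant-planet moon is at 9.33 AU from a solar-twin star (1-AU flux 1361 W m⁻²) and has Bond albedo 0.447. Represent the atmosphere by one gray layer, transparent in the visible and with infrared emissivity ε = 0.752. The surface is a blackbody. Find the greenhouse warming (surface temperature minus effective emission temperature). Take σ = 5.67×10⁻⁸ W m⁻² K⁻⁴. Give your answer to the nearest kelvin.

10 K

Flux at the orbit: S = 1361/(9.33)² = 15.63 W m⁻².
The planet radiates to space at T_e = [S(1−α)/(4σ)]^(1/4) = 78.58 K.
The surface balance (absorbed SW + ε·downward IR = σT_s⁴) with T_a⁴ = T_s⁴/2 reduces to T_s = T_e·[2/(2−ε)]^¼ = 88.41 K.
T_s − T_e = 88.41 − 78.58 = 9.833 K.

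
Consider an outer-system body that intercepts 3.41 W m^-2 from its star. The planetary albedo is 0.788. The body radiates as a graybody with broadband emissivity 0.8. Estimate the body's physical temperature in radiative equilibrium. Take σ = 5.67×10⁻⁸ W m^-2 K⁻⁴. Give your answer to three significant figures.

The planet absorbs (1−α)S over its disc πR² and re-emits over 4πR², so the mean absorbed flux is (1−0.788)·3.410/4 = 0.1807 W m^-2.
Equating to εσT⁴ with ε = 0.8: T = (0.1807/0.8σ)^(1/4) = 44.68 K.

44.7 K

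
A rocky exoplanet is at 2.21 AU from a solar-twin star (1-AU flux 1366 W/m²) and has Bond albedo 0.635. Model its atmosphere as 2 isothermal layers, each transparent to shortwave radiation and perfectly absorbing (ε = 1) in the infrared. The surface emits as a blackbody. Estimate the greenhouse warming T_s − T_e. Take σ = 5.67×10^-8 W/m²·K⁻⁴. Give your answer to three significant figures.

By the inverse-square law, S = 1366/2.21² = 279.7 W/m².
Top-of-atmosphere balance: σT_e⁴ = S(1−α)/4 = 25.52 W/m² → T_e = 145.7 K.
Surface: T_s = (3)^¼·T_e = 191.7 K.
Warming: T_s − T_e = 46.04 K.

46.0 kelvin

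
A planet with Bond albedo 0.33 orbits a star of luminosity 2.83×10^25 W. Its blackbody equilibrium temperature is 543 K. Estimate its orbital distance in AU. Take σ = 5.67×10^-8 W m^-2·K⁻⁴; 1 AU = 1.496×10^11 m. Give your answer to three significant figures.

0.0585 AU

Required flux: S = 4σT⁴/(1−α) = 29430 W m^-2.
Then d = [L/(4πS)]^(1/2) = 8.748×10^9 m, i.e. 0.05848 AU.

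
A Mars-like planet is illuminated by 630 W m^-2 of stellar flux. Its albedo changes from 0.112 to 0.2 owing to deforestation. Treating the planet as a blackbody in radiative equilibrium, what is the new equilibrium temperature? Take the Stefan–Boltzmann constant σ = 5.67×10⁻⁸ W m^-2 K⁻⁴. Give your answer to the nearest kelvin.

With the new albedo, S(1−α₂)/4 = 126.0 W m^-2, so T₂ = 217.1 K.

217 K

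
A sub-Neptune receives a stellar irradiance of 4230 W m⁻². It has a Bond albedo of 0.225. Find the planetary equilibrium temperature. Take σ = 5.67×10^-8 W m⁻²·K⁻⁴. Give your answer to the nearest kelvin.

347 K

Absorbed flux (global mean): S(1−α)/4 = 4230·0.775/4 = 819.6 W m⁻².
Balancing against σT⁴: T = (819.6/5.67×10⁻⁸)^(1/4) = 346.7 K.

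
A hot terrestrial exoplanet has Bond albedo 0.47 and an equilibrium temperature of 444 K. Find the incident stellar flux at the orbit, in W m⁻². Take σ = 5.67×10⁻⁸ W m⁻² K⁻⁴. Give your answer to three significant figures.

16600 W m⁻²

Invert the energy balance for S: S = 4σT⁴/(1−α).
σT⁴ = 5.67×10⁻⁸·(444)⁴ = 2204 W m⁻².
S = 4·2204/0.53 = 16630 W m⁻².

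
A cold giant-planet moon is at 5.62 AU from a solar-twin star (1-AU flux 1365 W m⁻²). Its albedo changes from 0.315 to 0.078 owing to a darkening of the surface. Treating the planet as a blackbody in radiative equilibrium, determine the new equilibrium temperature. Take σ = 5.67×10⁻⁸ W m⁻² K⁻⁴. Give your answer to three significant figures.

115 K

Flux at the orbit: S = 1365/(5.62)² = 43.22 W m⁻².
With the new albedo, S(1−α₂)/4 = 9.962 W m⁻², so T₂ = 115.1 K.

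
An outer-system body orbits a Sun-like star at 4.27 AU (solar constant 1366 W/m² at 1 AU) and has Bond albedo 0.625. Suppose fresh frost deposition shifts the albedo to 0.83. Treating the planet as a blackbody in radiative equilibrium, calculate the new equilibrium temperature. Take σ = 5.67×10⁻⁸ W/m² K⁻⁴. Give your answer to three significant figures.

Flux at the orbit: S = 1366/(4.27)² = 74.92 W/m².
New equilibrium: T₂ = [(1−0.83)·74.92/(4σ)]^(1/4) = 86.57 K.

86.6 K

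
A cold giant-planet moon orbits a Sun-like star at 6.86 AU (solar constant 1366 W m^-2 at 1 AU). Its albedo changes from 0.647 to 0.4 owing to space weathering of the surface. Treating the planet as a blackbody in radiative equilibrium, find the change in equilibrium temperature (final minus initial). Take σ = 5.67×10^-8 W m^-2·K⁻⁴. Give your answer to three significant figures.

By the inverse-square law, S = 1366/6.86² = 29.03 W m^-2.
Initial: T₁ = [S(1−0.647)/(4σ)]^(1/4) = 81.98 K.
Final:   T₂ = [S(1−0.4)/(4σ)]^(1/4) = 93.61 K.
Change: 93.61 − 81.98 = 11.63 K.

11.6 kelvin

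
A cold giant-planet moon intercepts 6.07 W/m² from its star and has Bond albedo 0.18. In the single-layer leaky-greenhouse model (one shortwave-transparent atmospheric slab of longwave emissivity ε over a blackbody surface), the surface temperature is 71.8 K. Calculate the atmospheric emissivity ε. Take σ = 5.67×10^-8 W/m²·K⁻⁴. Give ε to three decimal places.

0.348

TOA balance gives T_e = 68.44 K.
Inverting T_s⁴ = 2T_e⁴/(2−ε): (T_e/T_s)⁴ = 0.8258, so ε = 2(1 − 0.8258) = 0.3485.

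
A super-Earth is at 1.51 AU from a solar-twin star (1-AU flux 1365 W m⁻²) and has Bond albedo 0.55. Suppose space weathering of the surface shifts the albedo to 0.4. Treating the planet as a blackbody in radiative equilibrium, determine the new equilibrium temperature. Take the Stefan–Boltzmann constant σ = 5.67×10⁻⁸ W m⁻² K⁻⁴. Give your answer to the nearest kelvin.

Flux at the orbit: S = 1365/(1.51)² = 598.7 W m⁻².
T₂ = [S(1−α₂)/(4σ)]^(1/4) = [598.7·0.6/(4σ)]^(1/4) = 199.5 K.

199 K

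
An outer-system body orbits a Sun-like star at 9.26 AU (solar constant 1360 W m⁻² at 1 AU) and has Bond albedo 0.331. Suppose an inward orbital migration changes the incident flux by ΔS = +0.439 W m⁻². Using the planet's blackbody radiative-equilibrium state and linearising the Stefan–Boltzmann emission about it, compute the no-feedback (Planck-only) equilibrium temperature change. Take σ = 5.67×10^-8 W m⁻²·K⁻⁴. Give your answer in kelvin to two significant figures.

0.57 K

Flux at the orbit: S = 1360/(9.26)² = 15.86 W m⁻².
Unperturbed T_e = [15.86·(1−0.331)/(4σ)]^¼ = 82.70 K.
ΔF = Δ[S(1−α)]/4 = (1−0.331)·+0.439/4 = 0.07342 W m⁻².
Planck response: λ_P = 4σT_e³ = 4·5.67×10⁻⁸·(82.70)³ = 0.1283 W m⁻²/K.
Hence the no-feedback warming is ΔF/(4σT_e³) = 0.572 K.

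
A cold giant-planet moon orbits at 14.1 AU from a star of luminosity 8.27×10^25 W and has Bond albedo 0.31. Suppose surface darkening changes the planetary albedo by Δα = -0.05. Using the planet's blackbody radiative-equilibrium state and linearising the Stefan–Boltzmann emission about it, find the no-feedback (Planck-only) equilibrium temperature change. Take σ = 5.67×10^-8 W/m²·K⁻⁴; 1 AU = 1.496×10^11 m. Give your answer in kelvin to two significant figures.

d = 14.1 × 1.496×10^11 m = 2.109×10^12 m.
Flux at the orbit: S = L/(4πd²) = 8.27×10^25/(4π·(2.11×10^12)²) = 1.479 W/m².
Reference equilibrium: T_e = [S(1−α)/(4σ)]^(1/4) = 46.06 K.
ΔF = −(S/4)Δα = −(1.479/4)×(-0.05) = 0.01849 W/m².
Linearising σT⁴ gives d(σT⁴)/dT = 4σT_e³ = 0.02216 W/m² per K.
So ΔT₀ = 0.01849/0.02216 = 0.834 K.

0.83 K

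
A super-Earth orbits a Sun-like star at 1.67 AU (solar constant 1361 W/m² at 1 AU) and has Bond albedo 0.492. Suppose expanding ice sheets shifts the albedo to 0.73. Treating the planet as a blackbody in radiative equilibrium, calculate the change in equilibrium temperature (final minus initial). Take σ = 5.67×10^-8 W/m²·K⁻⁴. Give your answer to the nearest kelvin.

-27 kelvin

Irradiance scales as 1/d², so S = 1361 W/m² × (1/1.67)² = 488.0 W/m².
Initial: T₁ = [S(1−0.492)/(4σ)]^(1/4) = 181.8 K.
With α = 0.73, T₂ = 155.3 K.
Change: 155.3 − 181.8 = -26.58 K.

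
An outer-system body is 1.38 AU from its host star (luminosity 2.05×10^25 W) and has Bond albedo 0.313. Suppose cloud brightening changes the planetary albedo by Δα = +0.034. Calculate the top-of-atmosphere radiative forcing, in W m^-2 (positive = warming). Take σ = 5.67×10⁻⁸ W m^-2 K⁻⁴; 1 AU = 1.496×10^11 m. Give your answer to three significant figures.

-0.325 W m^-2

Orbital distance: d = 1.38 AU = 2.064×10^11 m.
Spreading L over a sphere of radius d: S = 2.05×10^25/(4π·2.06×10^11²) = 38.28 W m^-2.
TOA radiative forcing: ΔF = −S·Δα/4 = −38.28·(+0.034)/4 = -0.3253 W m^-2.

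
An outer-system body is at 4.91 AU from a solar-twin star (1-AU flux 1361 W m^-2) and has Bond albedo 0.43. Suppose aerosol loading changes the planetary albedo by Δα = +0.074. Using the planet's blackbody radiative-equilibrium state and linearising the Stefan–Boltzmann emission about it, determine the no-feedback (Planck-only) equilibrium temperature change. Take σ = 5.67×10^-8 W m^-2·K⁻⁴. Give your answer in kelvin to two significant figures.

-3.5 K

Irradiance scales as 1/d², so S = 1361 W m^-2 × (1/4.91)² = 56.45 W m^-2.
The baseline emission temperature is T_e = 109.1 K.
The change in absorbed flux is Δ[S(1−α)/4] = −SΔα/4 = -1.044 W m^-2.
Linearising σT⁴ gives d(σT⁴)/dT = 4σT_e³ = 0.2948 W m^-2 per K.
So ΔT₀ = -1.044/0.2948 = -3.54 K.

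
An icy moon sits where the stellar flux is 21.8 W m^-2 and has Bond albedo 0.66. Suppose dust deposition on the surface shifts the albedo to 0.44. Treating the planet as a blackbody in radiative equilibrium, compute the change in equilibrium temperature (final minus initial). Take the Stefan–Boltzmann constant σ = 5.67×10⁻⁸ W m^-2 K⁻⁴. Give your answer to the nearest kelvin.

10 K

With α = 0.66, T₁ = 75.61 K.
After:  T₂ = [21.80·0.56/(4σ)]^(1/4) = 85.65 K.
ΔT = T₂ − T₁ = 10.05 K.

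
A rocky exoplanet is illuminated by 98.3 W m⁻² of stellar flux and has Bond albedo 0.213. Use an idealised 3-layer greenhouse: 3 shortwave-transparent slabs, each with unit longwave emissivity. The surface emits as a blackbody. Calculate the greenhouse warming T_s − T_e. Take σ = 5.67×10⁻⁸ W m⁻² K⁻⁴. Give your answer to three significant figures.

OLR = S(1−α)/4 = 19.34 W m⁻²; the top layer radiates at T_e = 135.9 K.
Surface: T_s = (4)^¼·T_e = 192.2 K.
So the greenhouse effect raises the surface by 192.2 − 135.9 = 56.29 K.

56.3 kelvin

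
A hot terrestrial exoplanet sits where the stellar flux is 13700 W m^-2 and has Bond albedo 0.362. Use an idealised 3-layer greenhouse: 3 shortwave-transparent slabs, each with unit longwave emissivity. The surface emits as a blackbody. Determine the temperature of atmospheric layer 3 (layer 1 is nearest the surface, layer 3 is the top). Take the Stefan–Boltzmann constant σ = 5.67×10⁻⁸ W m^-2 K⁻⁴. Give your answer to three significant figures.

Top-of-atmosphere balance: σT_e⁴ = S(1−α)/4 = 2185 W m^-2 → T_e = 443.1 K.
In the N-layer model, layer k (counted from the surface) has T_k = (N+1−k)^(1/4)·T_e.
With k = 3: T_3 = (3+1−3)^¼·443.1 K = 443.1 K.

443 K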